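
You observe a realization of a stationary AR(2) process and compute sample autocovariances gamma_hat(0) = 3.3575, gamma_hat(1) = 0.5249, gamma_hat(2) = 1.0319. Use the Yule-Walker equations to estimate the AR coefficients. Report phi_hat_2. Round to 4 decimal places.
\hat\phi_{2} = 0.2900

The Yule-Walker equations for an AR(p) process read, in matrix form,
  Gamma_p phi = r_p,   with   (Gamma_p)_{ij} = gamma(|i - j|),
                       (r_p)_i = gamma(i),   i,j = 1..p.
Substitute the sample gammas (Toeplitz matrix and right-hand side of size 2):
  Gamma_p = [[3.3575, 0.5249], [0.5249, 3.3575]]
  r_p     = [0.5249, 1.0319]
Written out:
  3.3575 phi_1 + 0.5249 phi_2 = 0.5249
  0.5249 phi_1 + 3.3575 phi_2 = 1.0319
Solve by Cramer's rule:
  det = gamma(0)^2 - gamma(1)^2 = (3.3575)^2 - (0.5249)^2 = 11.27280625 - 0.27552001 = 10.99728624
  phi_hat_1 = [gamma(1) gamma(0) - gamma(1) gamma(2)] / det = [(0.5249)(3.3575) - (0.5249)(1.0319)] / 10.99728624 = 1.22070744 / 10.99728624 = 0.111
  phi_hat_2 = [gamma(0) gamma(2) - gamma(1)^2] / det = [(3.3575)(1.0319) - (0.5249)^2] / 10.99728624 = 3.18908424 / 10.99728624 = 0.29
So phi_hat = [0.1110, 0.2900].
Therefore phi_hat_2 = 0.2900.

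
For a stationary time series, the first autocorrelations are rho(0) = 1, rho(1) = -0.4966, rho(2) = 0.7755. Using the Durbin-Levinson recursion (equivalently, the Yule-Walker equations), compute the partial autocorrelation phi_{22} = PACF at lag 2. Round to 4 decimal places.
\phi_{22} = 0.7020

The PACF at lag k is phi_{kk}, the last component of the solution
to the Yule-Walker system G_k phi = r_k where
  (G_k)_{ij} = rho(|i - j|), (r_k)_i = rho(i), i,j = 1..k.
Equivalently, Durbin-Levinson gives phi_{kk} iteratively:
  phi_{11} = rho(1)
  phi_{kk} = [rho(k) - sum_{j=1..k-1} phi_{k-1,j} rho(k-j)]
            / [1 - sum_{j=1..k-1} phi_{k-1,j} rho(j)],
  phi_{k,j} = phi_{k-1,j} - phi_{kk} phi_{k-1,k-j},  j = 1..k-1.
Step k = 1:
  phi_11 = rho(1) = -0.4966.
Step k = 2:
  phi_22 = [rho(2) - phi_11 rho(1)] / [1 - phi_11 rho(1)] = [0.7755 - (-0.4966)(-0.4966)] / [1 - (-0.4966)(-0.4966)]
         = 0.52888844 / 0.75338844 = 0.702.
Therefore phi_{22} = 0.7020.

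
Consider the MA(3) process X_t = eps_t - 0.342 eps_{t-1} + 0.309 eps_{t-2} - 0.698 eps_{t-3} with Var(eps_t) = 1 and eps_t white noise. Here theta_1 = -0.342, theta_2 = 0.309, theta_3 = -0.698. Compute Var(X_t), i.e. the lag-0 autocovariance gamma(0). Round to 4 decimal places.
\gamma(0) = 1.6996

For an MA(q) process X_t = eps_t + sum_i theta_i eps_{t-i} with
Var(eps_t) = sigma^2, the variance is
  gamma(0) = sigma^2 * (1 + sum_i theta_i^2).
  sum_i theta_i^2 = (-0.342)^2 + (0.309)^2 + (-0.698)^2 = 0.116964 + 0.095481 + 0.487204 = 0.699649.
  gamma(0) = 1 * (1 + 0.699649) = 1 * 1.699649 = 1.699649, which rounds to 1.6996.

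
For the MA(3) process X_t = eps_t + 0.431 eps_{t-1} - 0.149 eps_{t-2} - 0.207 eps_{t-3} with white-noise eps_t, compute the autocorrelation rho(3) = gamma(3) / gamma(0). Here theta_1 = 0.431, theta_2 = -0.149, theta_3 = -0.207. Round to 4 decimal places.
\rho(3) = -0.1655

For an MA(q) process with theta_0 = 1, the autocovariance is
  gamma(k) = sigma^2 * sum_{i=0..q-k} theta_i * theta_{i+k},
and rho(k) = gamma(k) / gamma(0). Sigma^2 cancels.
  numerator   = (1)*(-0.207) = -0.207.
  denominator = (1)^2 + (0.431)^2 + (-0.149)^2 + (-0.207)^2 = 1.250811.
  rho(3) = -0.207 / 1.250811 = -0.1655.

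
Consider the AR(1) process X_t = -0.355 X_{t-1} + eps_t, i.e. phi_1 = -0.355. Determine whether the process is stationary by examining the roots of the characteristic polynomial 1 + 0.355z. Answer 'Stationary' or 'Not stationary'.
\text{Stationary}

The AR(p) characteristic polynomial is P(z) = 1 + 0.355z.
Stationarity requires all roots to lie outside the unit circle, i.e. |z| > 1 for every root.
This is linear in z: 1 + (0.355) z = 0  =>  z = -1/(0.355) = -2.816901,  |z| = 2.816901.
Moduli of all roots: 2.8169.
All moduli strictly greater than 1? Yes.
Verdict: Stationary.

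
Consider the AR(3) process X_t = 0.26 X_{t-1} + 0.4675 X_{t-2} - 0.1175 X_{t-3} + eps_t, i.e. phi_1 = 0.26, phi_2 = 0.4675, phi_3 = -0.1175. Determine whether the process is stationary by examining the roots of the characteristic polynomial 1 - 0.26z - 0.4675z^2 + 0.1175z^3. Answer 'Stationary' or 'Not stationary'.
\text{Stationary}

The AR(p) characteristic polynomial is P(z) = 1 - 0.26z - 0.4675z^2 + 0.1175z^3.
Stationarity requires all roots to lie outside the unit circle, i.e. |z| > 1 for every root.
Degree 3: look for a simple real root z0 first, then factor out (1 - z/z0) and solve the remaining quadratic.
Testing z0 = 4: P(4) = 1 + (-0.26)(4) + (-0.4675)(4)^2 + (0.1175)(4)^3
  = 1 + (-1.04) + (-7.48) + (7.52) = 0.  So z_0 = 4 is a root, |z_0| = 4.
Divide out the factor (1 - 0.25 z) = (1 - z/z0) (since 1/z0 = 0.25):
  P(z) = (1 - 0.25 z)(1 + (-0.01) z + (-0.47) z^2)
  [check: z-coef -0.01 - (0.25) = -0.26; z^2-coef -0.47 - (0.25)(-0.01) = -0.4675; z^3-coef -(0.25)(-0.47) = 0.1175.]
Remaining roots from the quadratic factor 1 + (-0.01) z + (-0.47) z^2:
  Set 1 + (-0.01) z + (-0.47) z^2 = 0, i.e. a z^2 + b z + c = 0 with a = -0.47, b = -0.01, c = 1.
  Discriminant D = b^2 - 4ac = (-0.01)^2 - 4*(-0.47)*1 = 0.0001 - (-1.88) = 1.8801.
  D >= 0, so the roots are real: z = (-b +/- sqrt(D)) / (2a) = (0.01 +/- 1.371167) / (-0.94).
    z_1 = (0.01 + 1.371167) / (-0.94) = -1.4693,   |z_1| = 1.4693.
    z_2 = (0.01 - 1.371167) / (-0.94) = 1.4481,   |z_2| = 1.4481.
Moduli of all roots: 4.0000, 1.4693, 1.4481.
All moduli strictly greater than 1? Yes.
Verdict: Stationary.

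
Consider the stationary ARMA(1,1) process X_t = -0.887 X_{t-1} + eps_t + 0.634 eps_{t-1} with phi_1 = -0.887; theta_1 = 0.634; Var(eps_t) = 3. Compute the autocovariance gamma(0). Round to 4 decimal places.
\gamma(0) = 3.9006

Multiply the model equation by X_{t-k} and take expectations. With theta_0 = psi_0 = 1 and psi_j the MA(infinity) weights, this gives
  gamma(k) - sum_i phi_i gamma(k-i) = c_k,
  c_k = sigma^2 * sum_{j=k..q} theta_j psi_{j-k}   (c_k = 0 for k > q),
using gamma(-m) = gamma(m).
psi-weights needed (psi_j = theta_j + sum_i phi_i psi_{j-i}):
  psi_1 = theta_1 + phi_1 = 0.634 + (-0.887) = -0.253
Right-hand sides:
  c_0 = sigma^2 (1 + theta_1 psi_1) = 3 * (1 + (0.634)(-0.253)) = 3 * 0.839598 = 2.518794
  c_1 = sigma^2 theta_1 = 3 * (0.634) = 1.902
  c_2 = 0
Equations for k = 0 and k = 1 (AR order 1):
  gamma(0) = phi_1 gamma(1) + c_0
  gamma(1) = phi_1 gamma(0) + c_1
Substituting the second into the first: gamma(0) (1 - phi_1^2) = c_0 + phi_1 c_1, so
  gamma(0) = (c_0 + phi_1 c_1) / (1 - phi_1^2) = (2.518794 + (-0.887)(1.902)) / (1 - (-0.887)^2) = 0.83172 / 0.213231 = 3.900559.
Therefore gamma(0) = 3.9006 (to 4 decimal places).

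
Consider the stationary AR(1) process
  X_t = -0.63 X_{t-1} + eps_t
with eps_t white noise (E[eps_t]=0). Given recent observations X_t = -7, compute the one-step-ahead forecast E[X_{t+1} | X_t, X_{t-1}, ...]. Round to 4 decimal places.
E[X_{t+1} \mid \mathcal F_t] = 4.4100

For an AR(p) model X_t = c + sum_i phi_i X_{t-i} + eps_t, the
one-step-ahead conditional mean is
  E[X_{t+1} | X_t, ...] = c + sum_i phi_i X_{t+1-i}.
Substitute known values:
  E[X_{t+1} | ...] = (-0.63) * (-7)
                   = 4.4100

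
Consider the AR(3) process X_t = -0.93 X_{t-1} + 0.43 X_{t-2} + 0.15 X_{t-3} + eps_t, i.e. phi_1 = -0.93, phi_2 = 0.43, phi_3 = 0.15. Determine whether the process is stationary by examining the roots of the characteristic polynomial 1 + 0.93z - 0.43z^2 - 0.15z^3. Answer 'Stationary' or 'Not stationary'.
\text{Not stationary}

The AR(p) characteristic polynomial is P(z) = 1 + 0.93z - 0.43z^2 - 0.15z^3.
Stationarity requires all roots to lie outside the unit circle, i.e. |z| > 1 for every root.
Degree 3: look for a simple real root z0 first, then factor out (1 - z/z0) and solve the remaining quadratic.
Testing z0 = -4: P(-4) = 1 + (0.93)(-4) + (-0.43)(-4)^2 + (-0.15)(-4)^3
  = 1 + (-3.72) + (-6.88) + (9.6) = 0.  So z_0 = -4 is a root, |z_0| = 4.
Divide out the factor (1 + 0.25 z) = (1 - z/z0) (since 1/z0 = -0.25):
  P(z) = (1 + 0.25 z)(1 + (0.68) z + (-0.6) z^2)
  [check: z-coef 0.68 - (-0.25) = 0.93; z^2-coef -0.6 - (-0.25)(0.68) = -0.43; z^3-coef -(-0.25)(-0.6) = -0.15.]
Remaining roots from the quadratic factor 1 + (0.68) z + (-0.6) z^2:
  Set 1 + (0.68) z + (-0.6) z^2 = 0, i.e. a z^2 + b z + c = 0 with a = -0.6, b = 0.68, c = 1.
  Discriminant D = b^2 - 4ac = (0.68)^2 - 4*(-0.6)*1 = 0.4624 - (-2.4) = 2.8624.
  D >= 0, so the roots are real: z = (-b +/- sqrt(D)) / (2a) = (-0.68 +/- 1.691863) / (-1.2).
    z_1 = (-0.68 + 1.691863) / (-1.2) = -0.8432,   |z_1| = 0.8432.
    z_2 = (-0.68 - 1.691863) / (-1.2) = 1.9766,   |z_2| = 1.9766.
Moduli of all roots: 4.0000, 0.8432, 1.9766.
All moduli strictly greater than 1? No.
Verdict: Not stationary.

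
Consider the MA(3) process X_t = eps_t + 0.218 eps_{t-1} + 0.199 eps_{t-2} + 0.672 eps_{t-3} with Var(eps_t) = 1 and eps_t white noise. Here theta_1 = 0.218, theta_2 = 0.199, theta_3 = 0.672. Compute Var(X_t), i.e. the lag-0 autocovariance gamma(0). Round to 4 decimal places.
\gamma(0) = 1.5387

For an MA(q) process X_t = eps_t + sum_i theta_i eps_{t-i} with
Var(eps_t) = sigma^2, the variance is
  gamma(0) = sigma^2 * (1 + sum_i theta_i^2).
  sum_i theta_i^2 = (0.218)^2 + (0.199)^2 + (0.672)^2 = 0.047524 + 0.039601 + 0.451584 = 0.538709.
  gamma(0) = 1 * (1 + 0.538709) = 1 * 1.538709 = 1.538709, which rounds to 1.5387.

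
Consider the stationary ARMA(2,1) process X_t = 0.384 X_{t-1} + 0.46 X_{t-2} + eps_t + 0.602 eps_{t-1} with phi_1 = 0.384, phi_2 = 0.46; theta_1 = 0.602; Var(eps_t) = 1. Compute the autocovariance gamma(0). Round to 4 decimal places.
\gamma(0) = 5.6927

Multiply the model equation by X_{t-k} and take expectations. With theta_0 = psi_0 = 1 and psi_j the MA(infinity) weights, this gives
  gamma(k) - sum_i phi_i gamma(k-i) = c_k,
  c_k = sigma^2 * sum_{j=k..q} theta_j psi_{j-k}   (c_k = 0 for k > q),
using gamma(-m) = gamma(m).
psi-weights needed (psi_j = theta_j + sum_i phi_i psi_{j-i}):
  psi_1 = theta_1 + phi_1 = 0.602 + (0.384) = 0.986
Right-hand sides:
  c_0 = sigma^2 (1 + theta_1 psi_1) = 1 * (1 + (0.602)(0.986)) = 1 * 1.593572 = 1.593572
  c_1 = sigma^2 theta_1 = 1 * (0.602) = 0.602
  c_2 = 0
Equations for k = 0, 1, 2 (AR order 2, c_2 = 0):
  (E0) gamma(0) = phi_1 gamma(1) + phi_2 gamma(2) + c_0
  (E1) gamma(1) = phi_1 gamma(0) + phi_2 gamma(1) + c_1
  (E2) gamma(2) = phi_1 gamma(1) + phi_2 gamma(0)
From (E1): gamma(1) = A gamma(0) + B with
  A = phi_1 / (1 - phi_2) = 0.384 / 0.54 = 0.711111,   B = c_1 / (1 - phi_2) = 0.602 / 0.54 = 1.114815.
Insert (E2) into (E0): gamma(0) (1 - phi_2^2) = phi_1 (1 + phi_2) gamma(1) + c_0.
  phi_1 (1 + phi_2) = (0.384)(1.46) = 0.56064,   1 - phi_2^2 = 0.7884.
Replace gamma(1) by A gamma(0) + B and collect gamma(0):
  gamma(0) [0.7884 - (0.56064)(0.711111)] = (0.56064)(1.114815) + 1.593572
  gamma(0) * 0.389723 = 2.218582
  gamma(0) = 2.218582 / 0.389723 = 5.692719.
Therefore gamma(0) = 5.6927 (to 4 decimal places).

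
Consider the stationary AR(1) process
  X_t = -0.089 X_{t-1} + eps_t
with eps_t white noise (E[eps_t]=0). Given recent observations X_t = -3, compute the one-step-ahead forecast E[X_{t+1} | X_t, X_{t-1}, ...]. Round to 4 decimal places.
E[X_{t+1} \mid \mathcal F_t] = 0.2670

For an AR(p) model X_t = c + sum_i phi_i X_{t-i} + eps_t, the
one-step-ahead conditional mean is
  E[X_{t+1} | X_t, ...] = c + sum_i phi_i X_{t+1-i}.
Substitute known values:
  E[X_{t+1} | ...] = (-0.089) * (-3)
                   = 0.2670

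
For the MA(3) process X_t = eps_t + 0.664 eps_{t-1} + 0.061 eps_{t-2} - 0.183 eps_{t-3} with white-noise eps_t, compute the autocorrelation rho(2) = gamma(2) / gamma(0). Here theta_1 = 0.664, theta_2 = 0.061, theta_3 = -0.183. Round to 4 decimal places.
\rho(2) = -0.0409

For an MA(q) process with theta_0 = 1, the autocovariance is
  gamma(k) = sigma^2 * sum_{i=0..q-k} theta_i * theta_{i+k},
and rho(k) = gamma(k) / gamma(0). Sigma^2 cancels.
  numerator   = (1)*(0.061) + (0.664)*(-0.183) = -0.060512.
  denominator = (1)^2 + (0.664)^2 + (0.061)^2 + (-0.183)^2 = 1.478106.
  rho(2) = -0.060512 / 1.478106 = -0.0409.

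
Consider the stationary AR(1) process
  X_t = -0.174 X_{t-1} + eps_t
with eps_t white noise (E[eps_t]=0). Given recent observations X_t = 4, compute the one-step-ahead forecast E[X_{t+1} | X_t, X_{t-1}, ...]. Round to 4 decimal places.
E[X_{t+1} \mid \mathcal F_t] = -0.6960

For an AR(p) model X_t = c + sum_i phi_i X_{t-i} + eps_t, the
one-step-ahead conditional mean is
  E[X_{t+1} | X_t, ...] = c + sum_i phi_i X_{t+1-i}.
Substitute known values:
  E[X_{t+1} | ...] = (-0.174) * (4)
                   = -0.6960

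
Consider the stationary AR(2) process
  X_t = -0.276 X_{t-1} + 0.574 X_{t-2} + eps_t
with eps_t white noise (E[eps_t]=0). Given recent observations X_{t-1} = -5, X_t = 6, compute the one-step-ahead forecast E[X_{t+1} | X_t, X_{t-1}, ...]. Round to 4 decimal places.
E[X_{t+1} \mid \mathcal F_t] = -4.5260

For an AR(p) model X_t = c + sum_i phi_i X_{t-i} + eps_t, the
one-step-ahead conditional mean is
  E[X_{t+1} | X_t, ...] = c + sum_i phi_i X_{t+1-i}.
Substitute known values:
  E[X_{t+1} | ...] = (-0.276) * (6) + (0.574) * (-5)
                   = -4.5260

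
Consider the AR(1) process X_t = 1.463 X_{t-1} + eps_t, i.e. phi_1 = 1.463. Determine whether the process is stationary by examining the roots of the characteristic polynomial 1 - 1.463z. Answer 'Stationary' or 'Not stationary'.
\text{Not stationary}

The AR(p) characteristic polynomial is P(z) = 1 - 1.463z.
Stationarity requires all roots to lie outside the unit circle, i.e. |z| > 1 for every root.
This is linear in z: 1 + (-1.463) z = 0  =>  z = -1/(-1.463) = 0.683527,  |z| = 0.683527.
Moduli of all roots: 0.6835.
All moduli strictly greater than 1? No.
Verdict: Not stationary.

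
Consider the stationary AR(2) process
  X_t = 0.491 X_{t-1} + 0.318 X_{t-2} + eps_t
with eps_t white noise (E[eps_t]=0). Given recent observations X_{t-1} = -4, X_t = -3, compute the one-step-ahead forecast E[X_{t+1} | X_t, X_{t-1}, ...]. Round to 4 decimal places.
E[X_{t+1} \mid \mathcal F_t] = -2.7450

For an AR(p) model X_t = c + sum_i phi_i X_{t-i} + eps_t, the
one-step-ahead conditional mean is
  E[X_{t+1} | X_t, ...] = c + sum_i phi_i X_{t+1-i}.
Substitute known values:
  E[X_{t+1} | ...] = (0.491) * (-3) + (0.318) * (-4)
                   = -2.7450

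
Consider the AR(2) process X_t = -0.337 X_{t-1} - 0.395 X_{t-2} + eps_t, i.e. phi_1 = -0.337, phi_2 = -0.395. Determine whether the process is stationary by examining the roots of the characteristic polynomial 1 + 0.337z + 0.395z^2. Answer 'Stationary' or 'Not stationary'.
\text{Stationary}

The AR(p) characteristic polynomial is P(z) = 1 + 0.337z + 0.395z^2.
Stationarity requires all roots to lie outside the unit circle, i.e. |z| > 1 for every root.
Set 1 + (0.337) z + (0.395) z^2 = 0, i.e. a z^2 + b z + c = 0 with a = 0.395, b = 0.337, c = 1.
Discriminant D = b^2 - 4ac = (0.337)^2 - 4*(0.395)*1 = 0.113569 - (1.58) = -1.466431.
D < 0, so the roots are the complex-conjugate pair z = (-b +/- i sqrt(-D)) / (2a) = -0.4266 +/- 1.5329i.
For a conjugate pair |z|^2 = z * conj(z) = (product of roots) = c/a = 1/(0.395) = 2.531646, so |z| = sqrt(2.531646) = 1.5911 for both roots.
Moduli of all roots: 1.5911, 1.5911.
All moduli strictly greater than 1? Yes.
Verdict: Stationary.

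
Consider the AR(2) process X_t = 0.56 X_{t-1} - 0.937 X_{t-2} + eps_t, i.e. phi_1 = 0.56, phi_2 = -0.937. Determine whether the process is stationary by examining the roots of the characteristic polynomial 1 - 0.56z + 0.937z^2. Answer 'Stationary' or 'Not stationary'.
\text{Stationary}

The AR(p) characteristic polynomial is P(z) = 1 - 0.56z + 0.937z^2.
Stationarity requires all roots to lie outside the unit circle, i.e. |z| > 1 for every root.
Set 1 + (-0.56) z + (0.937) z^2 = 0, i.e. a z^2 + b z + c = 0 with a = 0.937, b = -0.56, c = 1.
Discriminant D = b^2 - 4ac = (-0.56)^2 - 4*(0.937)*1 = 0.3136 - (3.748) = -3.4344.
D < 0, so the roots are the complex-conjugate pair z = (-b +/- i sqrt(-D)) / (2a) = 0.2988 +/- 0.9889i.
For a conjugate pair |z|^2 = z * conj(z) = (product of roots) = c/a = 1/(0.937) = 1.067236, so |z| = sqrt(1.067236) = 1.0331 for both roots.
Moduli of all roots: 1.0331, 1.0331.
All moduli strictly greater than 1? Yes.
Verdict: Stationary.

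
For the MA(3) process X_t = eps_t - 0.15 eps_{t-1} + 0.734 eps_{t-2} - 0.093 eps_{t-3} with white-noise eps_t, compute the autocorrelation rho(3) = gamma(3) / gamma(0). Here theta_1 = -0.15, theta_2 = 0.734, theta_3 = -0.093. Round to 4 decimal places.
\rho(3) = -0.0592

For an MA(q) process with theta_0 = 1, the autocovariance is
  gamma(k) = sigma^2 * sum_{i=0..q-k} theta_i * theta_{i+k},
and rho(k) = gamma(k) / gamma(0). Sigma^2 cancels.
  numerator   = (1)*(-0.093) = -0.093.
  denominator = (1)^2 + (-0.15)^2 + (0.734)^2 + (-0.093)^2 = 1.569905.
  rho(3) = -0.093 / 1.569905 = -0.0592.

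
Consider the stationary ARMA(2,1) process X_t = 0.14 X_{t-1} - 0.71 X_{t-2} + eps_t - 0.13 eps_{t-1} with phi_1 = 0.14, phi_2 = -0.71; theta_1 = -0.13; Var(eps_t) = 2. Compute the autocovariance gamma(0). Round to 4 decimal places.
\gamma(0) = 4.0425

Multiply the model equation by X_{t-k} and take expectations. With theta_0 = psi_0 = 1 and psi_j the MA(infinity) weights, this gives
  gamma(k) - sum_i phi_i gamma(k-i) = c_k,
  c_k = sigma^2 * sum_{j=k..q} theta_j psi_{j-k}   (c_k = 0 for k > q),
using gamma(-m) = gamma(m).
psi-weights needed (psi_j = theta_j + sum_i phi_i psi_{j-i}):
  psi_1 = theta_1 + phi_1 = -0.13 + (0.14) = 0.01
Right-hand sides:
  c_0 = sigma^2 (1 + theta_1 psi_1) = 2 * (1 + (-0.13)(0.01)) = 2 * 0.9987 = 1.9974
  c_1 = sigma^2 theta_1 = 2 * (-0.13) = -0.26
  c_2 = 0
Equations for k = 0, 1, 2 (AR order 2, c_2 = 0):
  (E0) gamma(0) = phi_1 gamma(1) + phi_2 gamma(2) + c_0
  (E1) gamma(1) = phi_1 gamma(0) + phi_2 gamma(1) + c_1
  (E2) gamma(2) = phi_1 gamma(1) + phi_2 gamma(0)
From (E1): gamma(1) = A gamma(0) + B with
  A = phi_1 / (1 - phi_2) = 0.14 / 1.71 = 0.081871,   B = c_1 / (1 - phi_2) = -0.26 / 1.71 = -0.152047.
Insert (E2) into (E0): gamma(0) (1 - phi_2^2) = phi_1 (1 + phi_2) gamma(1) + c_0.
  phi_1 (1 + phi_2) = (0.14)(0.29) = 0.0406,   1 - phi_2^2 = 0.4959.
Replace gamma(1) by A gamma(0) + B and collect gamma(0):
  gamma(0) [0.4959 - (0.0406)(0.081871)] = (0.0406)(-0.152047) + 1.9974
  gamma(0) * 0.492576 = 1.991227
  gamma(0) = 1.991227 / 0.492576 = 4.042476.
Therefore gamma(0) = 4.0425 (to 4 decimal places).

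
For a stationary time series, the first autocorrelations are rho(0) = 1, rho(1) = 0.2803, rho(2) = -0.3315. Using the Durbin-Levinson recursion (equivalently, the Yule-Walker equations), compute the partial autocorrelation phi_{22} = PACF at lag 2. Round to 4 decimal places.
\phi_{22} = -0.4450

The PACF at lag k is phi_{kk}, the last component of the solution
to the Yule-Walker system G_k phi = r_k where
  (G_k)_{ij} = rho(|i - j|), (r_k)_i = rho(i), i,j = 1..k.
Equivalently, Durbin-Levinson gives phi_{kk} iteratively:
  phi_{11} = rho(1)
  phi_{kk} = [rho(k) - sum_{j=1..k-1} phi_{k-1,j} rho(k-j)]
            / [1 - sum_{j=1..k-1} phi_{k-1,j} rho(j)],
  phi_{k,j} = phi_{k-1,j} - phi_{kk} phi_{k-1,k-j},  j = 1..k-1.
Step k = 1:
  phi_11 = rho(1) = 0.2803.
Step k = 2:
  phi_22 = [rho(2) - phi_11 rho(1)] / [1 - phi_11 rho(1)] = [-0.3315 - (0.2803)(0.2803)] / [1 - (0.2803)(0.2803)]
         = -0.41006809 / 0.92143191 = -0.445.
Therefore phi_{22} = -0.4450.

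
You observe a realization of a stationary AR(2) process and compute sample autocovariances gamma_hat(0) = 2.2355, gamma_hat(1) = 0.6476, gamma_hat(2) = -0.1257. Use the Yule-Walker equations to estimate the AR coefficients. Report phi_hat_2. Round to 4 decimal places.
\hat\phi_{2} = -0.1530

The Yule-Walker equations for an AR(p) process read, in matrix form,
  Gamma_p phi = r_p,   with   (Gamma_p)_{ij} = gamma(|i - j|),
                       (r_p)_i = gamma(i),   i,j = 1..p.
Substitute the sample gammas (Toeplitz matrix and right-hand side of size 2):
  Gamma_p = [[2.2355, 0.6476], [0.6476, 2.2355]]
  r_p     = [0.6476, -0.1257]
Written out:
  2.2355 phi_1 + 0.6476 phi_2 = 0.6476
  0.6476 phi_1 + 2.2355 phi_2 = -0.1257
Solve by Cramer's rule:
  det = gamma(0)^2 - gamma(1)^2 = (2.2355)^2 - (0.6476)^2 = 4.99746025 - 0.41938576 = 4.57807449
  phi_hat_1 = [gamma(1) gamma(0) - gamma(1) gamma(2)] / det = [(0.6476)(2.2355) - (0.6476)(-0.1257)] / 4.57807449 = 1.52911312 / 4.57807449 = 0.334
  phi_hat_2 = [gamma(0) gamma(2) - gamma(1)^2] / det = [(2.2355)(-0.1257) - (0.6476)^2] / 4.57807449 = -0.70038811 / 4.57807449 = -0.153
So phi_hat = [0.3340, -0.1530].
Therefore phi_hat_2 = -0.1530.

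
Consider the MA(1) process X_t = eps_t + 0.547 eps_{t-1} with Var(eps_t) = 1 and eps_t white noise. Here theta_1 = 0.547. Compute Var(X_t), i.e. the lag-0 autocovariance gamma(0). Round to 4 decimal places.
\gamma(0) = 1.2992

For an MA(q) process X_t = eps_t + sum_i theta_i eps_{t-i} with
Var(eps_t) = sigma^2, the variance is
  gamma(0) = sigma^2 * (1 + sum_i theta_i^2).
  sum_i theta_i^2 = (0.547)^2 = 0.299209.
  gamma(0) = 1 * (1 + 0.299209) = 1 * 1.299209 = 1.299209, which rounds to 1.2992.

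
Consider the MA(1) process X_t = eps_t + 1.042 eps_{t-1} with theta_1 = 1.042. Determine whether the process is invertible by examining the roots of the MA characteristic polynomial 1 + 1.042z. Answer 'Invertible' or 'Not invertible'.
\text{Not invertible}

The MA(q) characteristic polynomial is P(z) = 1 + 1.042z.
Invertibility requires all roots to lie outside the unit circle, i.e. |z| > 1 for every root.
This is linear in z: 1 + (1.042) z = 0  =>  z = -1/(1.042) = -0.959693,  |z| = 0.959693.
Moduli of all roots: 0.9597.
All moduli strictly greater than 1? No.
Verdict: Not invertible.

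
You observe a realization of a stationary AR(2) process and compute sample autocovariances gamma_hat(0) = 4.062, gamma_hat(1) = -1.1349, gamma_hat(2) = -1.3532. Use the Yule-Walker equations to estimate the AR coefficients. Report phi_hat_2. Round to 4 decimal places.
\hat\phi_{2} = -0.4460

The Yule-Walker equations for an AR(p) process read, in matrix form,
  Gamma_p phi = r_p,   with   (Gamma_p)_{ij} = gamma(|i - j|),
                       (r_p)_i = gamma(i),   i,j = 1..p.
Substitute the sample gammas (Toeplitz matrix and right-hand side of size 2):
  Gamma_p = [[4.062, -1.1349], [-1.1349, 4.062]]
  r_p     = [-1.1349, -1.3532]
Written out:
  4.062 phi_1 - 1.1349 phi_2 = -1.1349
  -1.1349 phi_1 + 4.062 phi_2 = -1.3532
Solve by Cramer's rule:
  det = gamma(0)^2 - gamma(1)^2 = (4.062)^2 - (-1.1349)^2 = 16.499844 - 1.28799801 = 15.21184599
  phi_hat_1 = [gamma(1) gamma(0) - gamma(1) gamma(2)] / det = [(-1.1349)(4.062) - (-1.1349)(-1.3532)] / 15.21184599 = -6.14571048 / 15.21184599 = -0.404
  phi_hat_2 = [gamma(0) gamma(2) - gamma(1)^2] / det = [(4.062)(-1.3532) - (-1.1349)^2] / 15.21184599 = -6.78469641 / 15.21184599 = -0.446
So phi_hat = [-0.4040, -0.4460].
Therefore phi_hat_2 = -0.4460.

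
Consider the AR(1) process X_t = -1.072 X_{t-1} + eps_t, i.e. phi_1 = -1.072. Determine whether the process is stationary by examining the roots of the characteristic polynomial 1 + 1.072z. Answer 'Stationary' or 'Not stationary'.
\text{Not stationary}

The AR(p) characteristic polynomial is P(z) = 1 + 1.072z.
Stationarity requires all roots to lie outside the unit circle, i.e. |z| > 1 for every root.
This is linear in z: 1 + (1.072) z = 0  =>  z = -1/(1.072) = -0.932836,  |z| = 0.932836.
Moduli of all roots: 0.9328.
All moduli strictly greater than 1? No.
Verdict: Not stationary.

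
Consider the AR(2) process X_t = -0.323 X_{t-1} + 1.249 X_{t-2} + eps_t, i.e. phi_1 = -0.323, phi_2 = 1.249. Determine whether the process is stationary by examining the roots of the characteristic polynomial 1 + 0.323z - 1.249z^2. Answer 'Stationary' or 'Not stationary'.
\text{Not stationary}

The AR(p) characteristic polynomial is P(z) = 1 + 0.323z - 1.249z^2.
Stationarity requires all roots to lie outside the unit circle, i.e. |z| > 1 for every root.
Set 1 + (0.323) z + (-1.249) z^2 = 0, i.e. a z^2 + b z + c = 0 with a = -1.249, b = 0.323, c = 1.
Discriminant D = b^2 - 4ac = (0.323)^2 - 4*(-1.249)*1 = 0.104329 - (-4.996) = 5.100329.
D >= 0, so the roots are real: z = (-b +/- sqrt(D)) / (2a) = (-0.323 +/- 2.258391) / (-2.498).
  z_1 = (-0.323 + 2.258391) / (-2.498) = -0.7748,   |z_1| = 0.7748.
  z_2 = (-0.323 - 2.258391) / (-2.498) = 1.0334,   |z_2| = 1.0334.
Moduli of all roots: 0.7748, 1.0334.
All moduli strictly greater than 1? No.
Verdict: Not stationary.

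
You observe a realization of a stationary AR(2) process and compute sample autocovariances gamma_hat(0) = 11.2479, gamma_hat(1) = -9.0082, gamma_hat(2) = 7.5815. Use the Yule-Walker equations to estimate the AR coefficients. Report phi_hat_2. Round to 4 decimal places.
\hat\phi_{2} = 0.0910

The Yule-Walker equations for an AR(p) process read, in matrix form,
  Gamma_p phi = r_p,   with   (Gamma_p)_{ij} = gamma(|i - j|),
                       (r_p)_i = gamma(i),   i,j = 1..p.
Substitute the sample gammas (Toeplitz matrix and right-hand side of size 2):
  Gamma_p = [[11.2479, -9.0082], [-9.0082, 11.2479]]
  r_p     = [-9.0082, 7.5815]
Written out:
  11.2479 phi_1 - 9.0082 phi_2 = -9.0082
  -9.0082 phi_1 + 11.2479 phi_2 = 7.5815
Solve by Cramer's rule:
  det = gamma(0)^2 - gamma(1)^2 = (11.2479)^2 - (-9.0082)^2 = 126.51525441 - 81.14766724 = 45.36758717
  phi_hat_1 = [gamma(1) gamma(0) - gamma(1) gamma(2)] / det = [(-9.0082)(11.2479) - (-9.0082)(7.5815)] / 45.36758717 = -33.02766448 / 45.36758717 = -0.728
  phi_hat_2 = [gamma(0) gamma(2) - gamma(1)^2] / det = [(11.2479)(7.5815) - (-9.0082)^2] / 45.36758717 = 4.12828661 / 45.36758717 = 0.091
So phi_hat = [-0.7280, 0.0910].
Therefore phi_hat_2 = 0.0910.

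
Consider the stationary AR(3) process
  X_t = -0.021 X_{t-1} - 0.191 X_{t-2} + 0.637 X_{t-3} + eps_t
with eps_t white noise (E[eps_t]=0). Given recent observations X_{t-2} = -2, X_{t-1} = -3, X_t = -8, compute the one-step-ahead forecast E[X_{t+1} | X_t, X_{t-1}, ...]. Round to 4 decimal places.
E[X_{t+1} \mid \mathcal F_t] = -0.5330

For an AR(p) model X_t = c + sum_i phi_i X_{t-i} + eps_t, the
one-step-ahead conditional mean is
  E[X_{t+1} | X_t, ...] = c + sum_i phi_i X_{t+1-i}.
Substitute known values:
  E[X_{t+1} | ...] = (-0.021) * (-8) + (-0.191) * (-3) + (0.637) * (-2)
                   = -0.5330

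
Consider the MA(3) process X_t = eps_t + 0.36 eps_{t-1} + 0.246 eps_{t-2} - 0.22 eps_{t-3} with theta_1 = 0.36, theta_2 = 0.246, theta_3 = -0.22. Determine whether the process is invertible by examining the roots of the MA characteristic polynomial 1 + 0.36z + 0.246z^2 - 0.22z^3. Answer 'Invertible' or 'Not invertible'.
\text{Invertible}

The MA(q) characteristic polynomial is P(z) = 1 + 0.36z + 0.246z^2 - 0.22z^3.
Invertibility requires all roots to lie outside the unit circle, i.e. |z| > 1 for every root.
Degree 3: look for a simple real root z0 first, then factor out (1 - z/z0) and solve the remaining quadratic.
Testing z0 = 2.5: P(2.5) = 1 + (0.36)(2.5) + (0.246)(2.5)^2 + (-0.22)(2.5)^3
  = 1 + (0.9) + (1.5375) + (-3.4375) = 0.  So z_0 = 2.5 is a root, |z_0| = 2.5.
Divide out the factor (1 - 0.4 z) = (1 - z/z0) (since 1/z0 = 0.4):
  P(z) = (1 - 0.4 z)(1 + (0.76) z + (0.55) z^2)
  [check: z-coef 0.76 - (0.4) = 0.36; z^2-coef 0.55 - (0.4)(0.76) = 0.246; z^3-coef -(0.4)(0.55) = -0.22.]
Remaining roots from the quadratic factor 1 + (0.76) z + (0.55) z^2:
  Set 1 + (0.76) z + (0.55) z^2 = 0, i.e. a z^2 + b z + c = 0 with a = 0.55, b = 0.76, c = 1.
  Discriminant D = b^2 - 4ac = (0.76)^2 - 4*(0.55)*1 = 0.5776 - (2.2) = -1.6224.
  D < 0, so the roots are the complex-conjugate pair z = (-b +/- i sqrt(-D)) / (2a) = -0.6909 +/- 1.1579i.
  For a conjugate pair |z|^2 = z * conj(z) = (product of roots) = c/a = 1/(0.55) = 1.818182, so |z| = sqrt(1.818182) = 1.3484 for both roots.
Moduli of all roots: 2.5000, 1.3484, 1.3484.
All moduli strictly greater than 1? Yes.
Verdict: Invertible.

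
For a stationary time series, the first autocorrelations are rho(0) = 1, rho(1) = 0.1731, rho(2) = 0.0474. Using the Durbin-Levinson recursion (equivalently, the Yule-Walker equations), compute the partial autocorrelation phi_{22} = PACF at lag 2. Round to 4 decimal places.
\phi_{22} = 0.0180

The PACF at lag k is phi_{kk}, the last component of the solution
to the Yule-Walker system G_k phi = r_k where
  (G_k)_{ij} = rho(|i - j|), (r_k)_i = rho(i), i,j = 1..k.
Equivalently, Durbin-Levinson gives phi_{kk} iteratively:
  phi_{11} = rho(1)
  phi_{kk} = [rho(k) - sum_{j=1..k-1} phi_{k-1,j} rho(k-j)]
            / [1 - sum_{j=1..k-1} phi_{k-1,j} rho(j)],
  phi_{k,j} = phi_{k-1,j} - phi_{kk} phi_{k-1,k-j},  j = 1..k-1.
Step k = 1:
  phi_11 = rho(1) = 0.1731.
Step k = 2:
  phi_22 = [rho(2) - phi_11 rho(1)] / [1 - phi_11 rho(1)] = [0.0474 - (0.1731)(0.1731)] / [1 - (0.1731)(0.1731)]
         = 0.01743639 / 0.97003639 = 0.018.
Therefore phi_{22} = 0.0180.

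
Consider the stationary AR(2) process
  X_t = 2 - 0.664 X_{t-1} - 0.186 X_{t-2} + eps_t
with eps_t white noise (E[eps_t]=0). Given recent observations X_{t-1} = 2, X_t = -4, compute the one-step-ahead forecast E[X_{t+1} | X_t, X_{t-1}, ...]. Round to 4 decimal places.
E[X_{t+1} \mid \mathcal F_t] = 4.2840

For an AR(p) model X_t = c + sum_i phi_i X_{t-i} + eps_t, the
one-step-ahead conditional mean is
  E[X_{t+1} | X_t, ...] = c + sum_i phi_i X_{t+1-i}.
Substitute known values:
  E[X_{t+1} | ...] = 2 + (-0.664) * (-4) + (-0.186) * (2)
                   = 4.2840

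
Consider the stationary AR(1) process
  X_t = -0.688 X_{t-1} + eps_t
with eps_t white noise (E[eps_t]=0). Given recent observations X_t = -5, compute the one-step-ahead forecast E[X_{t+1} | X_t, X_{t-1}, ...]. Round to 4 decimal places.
E[X_{t+1} \mid \mathcal F_t] = 3.4400

For an AR(p) model X_t = c + sum_i phi_i X_{t-i} + eps_t, the
one-step-ahead conditional mean is
  E[X_{t+1} | X_t, ...] = c + sum_i phi_i X_{t+1-i}.
Substitute known values:
  E[X_{t+1} | ...] = (-0.688) * (-5)
                   = 3.4400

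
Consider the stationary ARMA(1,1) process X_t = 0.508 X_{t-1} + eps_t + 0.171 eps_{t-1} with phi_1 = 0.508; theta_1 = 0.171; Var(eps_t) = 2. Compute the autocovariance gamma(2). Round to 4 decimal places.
\gamma(2) = 1.0106

Multiply the model equation by X_{t-k} and take expectations. With theta_0 = psi_0 = 1 and psi_j the MA(infinity) weights, this gives
  gamma(k) - sum_i phi_i gamma(k-i) = c_k,
  c_k = sigma^2 * sum_{j=k..q} theta_j psi_{j-k}   (c_k = 0 for k > q),
using gamma(-m) = gamma(m).
psi-weights needed (psi_j = theta_j + sum_i phi_i psi_{j-i}):
  psi_1 = theta_1 + phi_1 = 0.171 + (0.508) = 0.679
Right-hand sides:
  c_0 = sigma^2 (1 + theta_1 psi_1) = 2 * (1 + (0.171)(0.679)) = 2 * 1.116109 = 2.232218
  c_1 = sigma^2 theta_1 = 2 * (0.171) = 0.342
  c_2 = 0
Equations for k = 0 and k = 1 (AR order 1):
  gamma(0) = phi_1 gamma(1) + c_0
  gamma(1) = phi_1 gamma(0) + c_1
Substituting the second into the first: gamma(0) (1 - phi_1^2) = c_0 + phi_1 c_1, so
  gamma(0) = (c_0 + phi_1 c_1) / (1 - phi_1^2) = (2.232218 + (0.508)(0.342)) / (1 - (0.508)^2) = 2.405954 / 0.741936 = 3.242805.
  gamma(1) = phi_1 gamma(0) + c_1 = (0.508)(3.242805) + (0.342) = 1.989345.
For k = 2 (> q): gamma(2) = phi_1 gamma(1) = (0.508)(1.989345) = 1.010587.
Therefore gamma(2) = 1.0106 (to 4 decimal places).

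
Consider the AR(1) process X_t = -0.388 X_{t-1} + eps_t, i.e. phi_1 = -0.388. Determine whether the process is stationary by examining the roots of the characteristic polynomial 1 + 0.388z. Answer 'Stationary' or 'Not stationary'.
\text{Stationary}

The AR(p) characteristic polynomial is P(z) = 1 + 0.388z.
Stationarity requires all roots to lie outside the unit circle, i.e. |z| > 1 for every root.
This is linear in z: 1 + (0.388) z = 0  =>  z = -1/(0.388) = -2.57732,  |z| = 2.57732.
Moduli of all roots: 2.5773.
All moduli strictly greater than 1? Yes.
Verdict: Stationary.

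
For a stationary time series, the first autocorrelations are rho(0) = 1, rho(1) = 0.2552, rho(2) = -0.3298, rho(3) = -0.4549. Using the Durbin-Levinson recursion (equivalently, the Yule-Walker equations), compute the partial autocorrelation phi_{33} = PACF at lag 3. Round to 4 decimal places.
\phi_{33} = -0.2960

The PACF at lag k is phi_{kk}, the last component of the solution
to the Yule-Walker system G_k phi = r_k where
  (G_k)_{ij} = rho(|i - j|), (r_k)_i = rho(i), i,j = 1..k.
Equivalently, Durbin-Levinson gives phi_{kk} iteratively:
  phi_{11} = rho(1)
  phi_{kk} = [rho(k) - sum_{j=1..k-1} phi_{k-1,j} rho(k-j)]
            / [1 - sum_{j=1..k-1} phi_{k-1,j} rho(j)],
  phi_{k,j} = phi_{k-1,j} - phi_{kk} phi_{k-1,k-j},  j = 1..k-1.
Step k = 1:
  phi_11 = rho(1) = 0.2552.
Step k = 2:
  phi_22 = [rho(2) - phi_11 rho(1)] / [1 - phi_11 rho(1)] = [-0.3298 - (0.2552)(0.2552)] / [1 - (0.2552)(0.2552)]
         = -0.39492704 / 0.93487296 = -0.422439.
  Update: phi_21 = phi_11 - phi_22 phi_11 = 0.2552 - (-0.422439)(0.2552) = 0.363006.
Step k = 3:
  phi_33 = [rho(3) - phi_21 rho(2) - phi_22 rho(1)] / [1 - phi_21 rho(1) - phi_22 rho(2)]
    numerator   = -0.4549 - (0.363006)(-0.3298) - (-0.422439)(0.2552) = -0.22737396
    denominator = 1 - (0.363006)(0.2552) - (-0.422439)(-0.3298) = 0.76804027
  phi_33 = -0.22737396 / 0.76804027 = -0.296.
Therefore phi_{33} = -0.2960.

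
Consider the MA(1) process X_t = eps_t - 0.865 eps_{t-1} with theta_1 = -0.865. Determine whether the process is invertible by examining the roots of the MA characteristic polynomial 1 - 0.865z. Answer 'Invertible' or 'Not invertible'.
\text{Invertible}

The MA(q) characteristic polynomial is P(z) = 1 - 0.865z.
Invertibility requires all roots to lie outside the unit circle, i.e. |z| > 1 for every root.
This is linear in z: 1 + (-0.865) z = 0  =>  z = -1/(-0.865) = 1.156069,  |z| = 1.156069.
Moduli of all roots: 1.1561.
All moduli strictly greater than 1? Yes.
Verdict: Invertible.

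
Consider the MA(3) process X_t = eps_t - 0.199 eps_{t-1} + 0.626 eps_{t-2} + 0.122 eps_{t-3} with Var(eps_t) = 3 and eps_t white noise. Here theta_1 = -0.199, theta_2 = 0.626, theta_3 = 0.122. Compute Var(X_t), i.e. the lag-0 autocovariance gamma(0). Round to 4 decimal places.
\gamma(0) = 4.3391

For an MA(q) process X_t = eps_t + sum_i theta_i eps_{t-i} with
Var(eps_t) = sigma^2, the variance is
  gamma(0) = sigma^2 * (1 + sum_i theta_i^2).
  sum_i theta_i^2 = (-0.199)^2 + (0.626)^2 + (0.122)^2 = 0.039601 + 0.391876 + 0.014884 = 0.446361.
  gamma(0) = 3 * (1 + 0.446361) = 3 * 1.446361 = 4.339083, which rounds to 4.3391.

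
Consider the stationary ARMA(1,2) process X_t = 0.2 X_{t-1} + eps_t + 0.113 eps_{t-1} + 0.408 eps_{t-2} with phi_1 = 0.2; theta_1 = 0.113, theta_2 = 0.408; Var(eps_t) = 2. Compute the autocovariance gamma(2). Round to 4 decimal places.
\gamma(2) = 1.0186

Multiply the model equation by X_{t-k} and take expectations. With theta_0 = psi_0 = 1 and psi_j the MA(infinity) weights, this gives
  gamma(k) - sum_i phi_i gamma(k-i) = c_k,
  c_k = sigma^2 * sum_{j=k..q} theta_j psi_{j-k}   (c_k = 0 for k > q),
using gamma(-m) = gamma(m).
psi-weights needed (psi_j = theta_j + sum_i phi_i psi_{j-i}):
  psi_1 = theta_1 + phi_1 = 0.113 + (0.2) = 0.313
  psi_2 = theta_2 + phi_1 psi_1 = 0.408 + (0.2)(0.313) = 0.4706
Right-hand sides:
  c_0 = sigma^2 (1 + theta_1 psi_1 + theta_2 psi_2) = 2 * (1 + (0.113)(0.313) + (0.408)(0.4706)) = 2 * 1.227374 = 2.454748
  c_1 = sigma^2 (theta_1 + theta_2 psi_1) = 2 * (0.113 + (0.408)(0.313)) = 0.481408
  c_2 = sigma^2 theta_2 = 2 * (0.408) = 0.816
Equations for k = 0 and k = 1 (AR order 1):
  gamma(0) = phi_1 gamma(1) + c_0
  gamma(1) = phi_1 gamma(0) + c_1
Substituting the second into the first: gamma(0) (1 - phi_1^2) = c_0 + phi_1 c_1, so
  gamma(0) = (c_0 + phi_1 c_1) / (1 - phi_1^2) = (2.454748 + (0.2)(0.481408)) / (1 - (0.2)^2) = 2.551029 / 0.96 = 2.657322.
  gamma(1) = phi_1 gamma(0) + c_1 = (0.2)(2.657322) + (0.481408) = 1.012872.
For k = 2: gamma(2) = phi_1 gamma(1) + c_2
  = (0.2)(1.012872) + (0.816) = 1.018574.
Therefore gamma(2) = 1.0186 (to 4 decimal places).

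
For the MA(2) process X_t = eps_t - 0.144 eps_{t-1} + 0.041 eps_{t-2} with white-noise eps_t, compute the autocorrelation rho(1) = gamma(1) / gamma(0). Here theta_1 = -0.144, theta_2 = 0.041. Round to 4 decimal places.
\rho(1) = -0.1466

For an MA(q) process with theta_0 = 1, the autocovariance is
  gamma(k) = sigma^2 * sum_{i=0..q-k} theta_i * theta_{i+k},
and rho(k) = gamma(k) / gamma(0). Sigma^2 cancels.
  numerator   = (1)*(-0.144) + (-0.144)*(0.041) = -0.149904.
  denominator = (1)^2 + (-0.144)^2 + (0.041)^2 = 1.022417.
  rho(1) = -0.149904 / 1.022417 = -0.1466.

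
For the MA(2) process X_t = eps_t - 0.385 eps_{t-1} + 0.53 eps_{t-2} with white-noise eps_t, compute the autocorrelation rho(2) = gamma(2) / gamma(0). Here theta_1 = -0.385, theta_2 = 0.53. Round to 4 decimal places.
\rho(2) = 0.3709

For an MA(q) process with theta_0 = 1, the autocovariance is
  gamma(k) = sigma^2 * sum_{i=0..q-k} theta_i * theta_{i+k},
and rho(k) = gamma(k) / gamma(0). Sigma^2 cancels.
  numerator   = (1)*(0.53) = 0.53.
  denominator = (1)^2 + (-0.385)^2 + (0.53)^2 = 1.429125.
  rho(2) = 0.53 / 1.429125 = 0.3709.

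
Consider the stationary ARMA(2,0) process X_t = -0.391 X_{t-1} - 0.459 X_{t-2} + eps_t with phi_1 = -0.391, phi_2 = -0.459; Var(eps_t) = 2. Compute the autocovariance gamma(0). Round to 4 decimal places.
\gamma(0) = 2.7299

Multiply the model equation by X_{t-k} and take expectations. With theta_0 = psi_0 = 1 and psi_j the MA(infinity) weights, this gives
  gamma(k) - sum_i phi_i gamma(k-i) = c_k,
  c_k = sigma^2 * sum_{j=k..q} theta_j psi_{j-k}   (c_k = 0 for k > q),
using gamma(-m) = gamma(m).
Pure AR (q = 0): c_0 = sigma^2 = 2, c_k = 0 for k >= 1.
Equations for k = 0, 1, 2 (AR order 2, c_2 = 0):
  (E0) gamma(0) = phi_1 gamma(1) + phi_2 gamma(2) + c_0
  (E1) gamma(1) = phi_1 gamma(0) + phi_2 gamma(1) + c_1
  (E2) gamma(2) = phi_1 gamma(1) + phi_2 gamma(0)
From (E1): gamma(1) = A gamma(0) + B with
  A = phi_1 / (1 - phi_2) = -0.391 / 1.459 = -0.267992,   B = c_1 / (1 - phi_2) = 0 / 1.459 = 0.
Insert (E2) into (E0): gamma(0) (1 - phi_2^2) = phi_1 (1 + phi_2) gamma(1) + c_0.
  phi_1 (1 + phi_2) = (-0.391)(0.541) = -0.211531,   1 - phi_2^2 = 0.789319.
Replace gamma(1) by A gamma(0) + B and collect gamma(0):
  gamma(0) [0.789319 - (-0.211531)(-0.267992)] = c_0 = 2
  gamma(0) * 0.73263 = 2
  gamma(0) = 2 / 0.73263 = 2.729889.
Therefore gamma(0) = 2.7299 (to 4 decimal places).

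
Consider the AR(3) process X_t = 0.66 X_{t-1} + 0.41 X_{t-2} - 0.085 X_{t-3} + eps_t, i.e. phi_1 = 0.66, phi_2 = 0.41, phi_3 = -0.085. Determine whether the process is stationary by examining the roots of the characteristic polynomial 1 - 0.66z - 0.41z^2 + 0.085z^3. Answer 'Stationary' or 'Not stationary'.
\text{Stationary}

The AR(p) characteristic polynomial is P(z) = 1 - 0.66z - 0.41z^2 + 0.085z^3.
Stationarity requires all roots to lie outside the unit circle, i.e. |z| > 1 for every root.
Degree 3: look for a simple real root z0 first, then factor out (1 - z/z0) and solve the remaining quadratic.
Testing z0 = -2: P(-2) = 1 + (-0.66)(-2) + (-0.41)(-2)^2 + (0.085)(-2)^3
  = 1 + (1.32) + (-1.64) + (-0.68) = 0.  So z_0 = -2 is a root, |z_0| = 2.
Divide out the factor (1 + 0.5 z) = (1 - z/z0) (since 1/z0 = -0.5):
  P(z) = (1 + 0.5 z)(1 + (-1.16) z + (0.17) z^2)
  [check: z-coef -1.16 - (-0.5) = -0.66; z^2-coef 0.17 - (-0.5)(-1.16) = -0.41; z^3-coef -(-0.5)(0.17) = 0.085.]
Remaining roots from the quadratic factor 1 + (-1.16) z + (0.17) z^2:
  Set 1 + (-1.16) z + (0.17) z^2 = 0, i.e. a z^2 + b z + c = 0 with a = 0.17, b = -1.16, c = 1.
  Discriminant D = b^2 - 4ac = (-1.16)^2 - 4*(0.17)*1 = 1.3456 - (0.68) = 0.6656.
  D >= 0, so the roots are real: z = (-b +/- sqrt(D)) / (2a) = (1.16 +/- 0.815843) / (0.34).
    z_1 = (1.16 + 0.815843) / (0.34) = 5.8113,   |z_1| = 5.8113.
    z_2 = (1.16 - 0.815843) / (0.34) = 1.0122,   |z_2| = 1.0122.
Moduli of all roots: 2.0000, 5.8113, 1.0122.
All moduli strictly greater than 1? Yes.
Verdict: Stationary.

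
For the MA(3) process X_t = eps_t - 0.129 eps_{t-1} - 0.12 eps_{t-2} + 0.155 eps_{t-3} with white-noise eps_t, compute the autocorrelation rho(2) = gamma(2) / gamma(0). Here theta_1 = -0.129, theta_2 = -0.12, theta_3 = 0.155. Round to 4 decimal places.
\rho(2) = -0.1327

For an MA(q) process with theta_0 = 1, the autocovariance is
  gamma(k) = sigma^2 * sum_{i=0..q-k} theta_i * theta_{i+k},
and rho(k) = gamma(k) / gamma(0). Sigma^2 cancels.
  numerator   = (1)*(-0.12) + (-0.129)*(0.155) = -0.139995.
  denominator = (1)^2 + (-0.129)^2 + (-0.12)^2 + (0.155)^2 = 1.055066.
  rho(2) = -0.139995 / 1.055066 = -0.1327.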